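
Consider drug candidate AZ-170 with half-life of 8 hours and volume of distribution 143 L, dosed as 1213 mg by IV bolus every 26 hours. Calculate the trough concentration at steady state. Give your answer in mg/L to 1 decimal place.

1.0 mg/L

k = ln2/t½ = ln2/8 ≈ 0.086643 h⁻¹; fraction remaining f = e^(−kτ) = e^(−0.086643×26) ≈ 0.1051.
Each bolus raises the concentration by D/Vd = 1213/143 ≈ 8.483 mg/L.
Steady-state trough Cmin,ss = C₀·f/(1−f) ≈ 8.483 × 0.1051/0.8949 ≈ 0.996 mg/L.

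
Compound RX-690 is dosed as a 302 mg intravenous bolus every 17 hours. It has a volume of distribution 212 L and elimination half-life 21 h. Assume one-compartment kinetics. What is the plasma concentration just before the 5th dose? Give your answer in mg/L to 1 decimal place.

f = (1/2)^(τ/t½) = (1/2)^(17/21) ≈ 0.5706.
C₀ = D/Vd = 302/212 ≈ 1.425 mg/L.
Before the 5th dose, 4 doses have been given. Superposition: Cmin = C₀·(f + f² + … + f^4).
≈ 1.425 × (0.5706 + 0.3256 + 0.1858 + 0.1060) ≈ 1.425 × 1.1880 ≈ 1.693 mg/L.

1.7 mg/L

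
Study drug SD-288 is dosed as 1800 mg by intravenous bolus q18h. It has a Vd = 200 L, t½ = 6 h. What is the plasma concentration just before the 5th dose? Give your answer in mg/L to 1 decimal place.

1.3 mg/L

f = (1/2)^(τ/t½) = (1/2)^(18/6) ≈ 0.1250.
C₀ = D/Vd = 1800/200 ≈ 9.000 mg/L.
Before the 5th dose, 4 doses have been given. Superposition: Cmin = C₀·(f + f² + … + f^4).
≈ 9.000 × (0.1250 + 0.0156 + 0.0020 + 0.0002) ≈ 9.000 × 0.1428 ≈ 1.285 mg/L.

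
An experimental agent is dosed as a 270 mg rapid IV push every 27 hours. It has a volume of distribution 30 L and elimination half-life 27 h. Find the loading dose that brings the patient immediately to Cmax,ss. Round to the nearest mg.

f = (1/2)^(27/27) ≈ 0.500000; accumulation ratio R = 1/(1−f) ≈ 2.00000.
Loading dose to hit Cmax,ss on first dose: D_load = D_maint·R ≈ 270 × 2.00000 ≈ 540.00 mg.

540 mg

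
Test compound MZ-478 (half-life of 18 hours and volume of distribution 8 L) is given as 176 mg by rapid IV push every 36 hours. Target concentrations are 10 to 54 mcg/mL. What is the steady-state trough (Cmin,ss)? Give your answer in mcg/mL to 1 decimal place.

The dosing interval is 2 half-lives, so f = 2^(−2) = 0.25.
At steady state, R = 1/(1 − 0.25) = 4/3.
Single-dose peak C₀ = D/Vd = 176/8 = 22 mcg/mL.
Steady-state peak Cmax,ss = C₀·R = 22 × 4/3 ≈ 29.333 mcg/mL.
Steady-state trough Cmin,ss = Cmax,ss·f ≈ 29.333 × 0.25 ≈ 7.333 mcg/mL.
Trough 7.3 mcg/mL vs MEC 10 mcg/mL: subtherapeutic.

7.3 mcg/mL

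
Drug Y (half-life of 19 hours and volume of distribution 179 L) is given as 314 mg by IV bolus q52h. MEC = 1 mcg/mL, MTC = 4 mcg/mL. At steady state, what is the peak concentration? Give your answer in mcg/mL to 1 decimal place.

τ/t½ = 52/19 ≈ 2.7368, so fraction remaining f = (1/2)^(52/19) ≈ 0.1500.
At steady state, accumulation factor R = 1/(1 − e^(−kτ)) ≈ 1.1765.
Each bolus raises the concentration by D/Vd = 314/179 ≈ 1.754 mcg/mL.
Cmax,ss = C₀/(1 − f) ≈ 1.754/0.8500 ≈ 2.064 mcg/mL.
Peak 2.1 mcg/mL vs MTC 4 mcg/mL: below toxic threshold.

2.1 mcg/mL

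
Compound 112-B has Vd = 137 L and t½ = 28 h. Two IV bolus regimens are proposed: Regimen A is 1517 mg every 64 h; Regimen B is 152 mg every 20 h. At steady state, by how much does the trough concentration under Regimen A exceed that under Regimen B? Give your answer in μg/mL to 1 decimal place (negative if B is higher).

Regimen A: f = (1/2)^(64/28) ≈ 0.2051; Cmin,ss = (1517/137)·f/(1−f) ≈ 2.857 μg/mL.
Regimen B: f = (1/2)^(20/28) ≈ 0.6095; Cmin,ss = (152/137)·f/(1−f) ≈ 1.732 μg/mL.
Difference ≈ 2.857 − 1.732 ≈ 1.125 μg/mL.

1.1 μg/mL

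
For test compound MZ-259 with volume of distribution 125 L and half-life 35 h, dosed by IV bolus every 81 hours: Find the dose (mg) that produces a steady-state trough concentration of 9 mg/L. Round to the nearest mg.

4470 mg

τ/t½ = 81/35 ≈ 2.3143, so f = (1/2)^(81/35) ≈ 0.201062.
Cmin,ss = (D/Vd)·f/(1−f), so D = Cmin,ss·Vd·(1−f)/f.
D = 9 × 125 × (1−f)/f ≈ 9 × 125 × 3.97359 ≈ 4470.29 mg.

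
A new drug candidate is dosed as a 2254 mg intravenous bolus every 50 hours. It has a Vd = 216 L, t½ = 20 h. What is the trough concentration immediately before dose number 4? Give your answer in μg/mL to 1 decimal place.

2.2 μg/mL

f = (1/2)^(τ/t½) = (1/2)^(50/20) ≈ 0.1768.
C₀ = D/Vd = 2254/216 ≈ 10.435 μg/mL.
Before the 4th dose, 3 doses have been given. Superposition: Cmin = C₀·(f + f² + … + f^3).
≈ 10.435 × (0.1768 + 0.0313 + 0.0055) ≈ 10.435 × 0.2136 ≈ 2.229 μg/mL.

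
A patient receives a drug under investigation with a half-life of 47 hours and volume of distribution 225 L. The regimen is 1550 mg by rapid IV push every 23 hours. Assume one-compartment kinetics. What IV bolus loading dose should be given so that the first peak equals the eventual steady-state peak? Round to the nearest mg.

5388 mg

f = (1/2)^(23/47) ≈ 0.712340; accumulation ratio R = 1/(1−f) ≈ 3.47633.
Loading dose to hit Cmax,ss on first dose: D_load = D_maint·R ≈ 1550 × 3.47633 ≈ 5388.31 mg.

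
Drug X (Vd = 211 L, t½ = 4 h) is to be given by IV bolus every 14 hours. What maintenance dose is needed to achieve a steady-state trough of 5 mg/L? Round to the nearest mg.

10881 mg

τ/t½ = 14/4 ≈ 3.5, so f = (1/2)^(14/4) ≈ 0.088388.
Cmin,ss = (D/Vd)·f/(1−f), so D = Cmin,ss·Vd·(1−f)/f.
D = 5 × 211 × (1−f)/f ≈ 5 × 211 × 10.31375 ≈ 10881.01 mg.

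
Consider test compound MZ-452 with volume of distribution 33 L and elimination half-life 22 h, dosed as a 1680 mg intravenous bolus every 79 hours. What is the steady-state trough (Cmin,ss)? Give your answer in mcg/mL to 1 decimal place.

k = ln2/t½ = ln2/22 ≈ 0.031507 h⁻¹; fraction remaining f = e^(−kτ) = e^(−0.031507×79) ≈ 0.0830.
Accumulation ratio R = 1/(1 − f) ≈ 1/0.9170 ≈ 1.0905.
Single-dose peak C₀ = D/Vd = 1680/33 ≈ 50.909 mcg/mL.
Steady-state peak Cmax,ss = C₀·R ≈ 50.909 × 1.0905 ≈ 55.516 mcg/mL.
One interval later, Cmin,ss = Cmax,ss·e^(−kτ) ≈ 55.516 × 0.0830 ≈ 4.608 mcg/mL.

4.6 mcg/mL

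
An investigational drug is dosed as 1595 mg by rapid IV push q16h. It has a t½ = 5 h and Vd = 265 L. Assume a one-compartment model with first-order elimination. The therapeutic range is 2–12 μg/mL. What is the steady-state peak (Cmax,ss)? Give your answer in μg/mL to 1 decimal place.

6.8 μg/mL

Over one 16-h interval, 16/5 ≈ 3.2 half-lives elapse, leaving f ≈ 0.1088 of each dose.
At steady state, accumulation factor R = 1/(1 − e^(−kτ)) ≈ 1.1221.
Single-dose peak C₀ = D/Vd = 1595/265 ≈ 6.019 μg/mL.
Steady-state peak Cmax,ss = C₀·R ≈ 6.019 × 1.1221 ≈ 6.754 μg/mL.
Peak 6.8 μg/mL vs MTC 12 μg/mL: below toxic threshold.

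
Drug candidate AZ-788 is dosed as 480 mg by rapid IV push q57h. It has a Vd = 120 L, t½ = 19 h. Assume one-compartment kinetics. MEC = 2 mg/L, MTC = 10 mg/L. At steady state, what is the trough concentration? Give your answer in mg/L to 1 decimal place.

0.6 mg/L

The dosing interval is 3 half-lives, so f = 2^(−3) = 0.125.
At steady state, R = 1/(1 − 0.125) = 8/7.
Single-dose peak C₀ = D/Vd = 480/120 = 4 mg/L.
Steady-state peak Cmax,ss = C₀·R = 4 × 8/7 ≈ 4.571 mg/L.
Steady-state trough Cmin,ss = Cmax,ss·f ≈ 4.571 × 0.125 ≈ 0.571 mg/L.
Trough 0.6 mg/L vs MEC 2 mg/L: subtherapeutic.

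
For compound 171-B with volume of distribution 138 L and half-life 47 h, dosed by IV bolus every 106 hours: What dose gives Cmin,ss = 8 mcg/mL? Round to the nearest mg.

4167 mg

τ/t½ = 106/47 ≈ 2.2553, so f = (1/2)^(106/47) ≈ 0.209450.
Cmin,ss = (D/Vd)·f/(1−f), so D = Cmin,ss·Vd·(1−f)/f.
D = 8 × 138 × (1−f)/f ≈ 8 × 138 × 3.77441 ≈ 4166.95 mg.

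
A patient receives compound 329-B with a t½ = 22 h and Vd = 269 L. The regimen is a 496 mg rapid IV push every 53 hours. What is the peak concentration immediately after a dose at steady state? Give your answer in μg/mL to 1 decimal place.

2.3 μg/mL

Over one 53-h interval, 53/22 ≈ 2.4091 half-lives elapse, leaving f ≈ 0.1883 of each dose.
Accumulation ratio R = 1/(1 − f) ≈ 1/0.8117 ≈ 1.2320.
Each bolus raises the concentration by D/Vd = 496/269 ≈ 1.844 μg/mL.
Steady-state peak Cmax,ss = C₀·R ≈ 1.844 × 1.2320 ≈ 2.272 μg/mL.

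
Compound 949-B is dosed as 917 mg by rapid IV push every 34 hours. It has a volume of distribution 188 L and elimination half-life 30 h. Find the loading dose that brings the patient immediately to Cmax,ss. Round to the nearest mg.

f = (1/2)^(34/30) ≈ 0.455861; accumulation ratio R = 1/(1−f) ≈ 1.83777.
Loading dose to hit Cmax,ss on first dose: D_load = D_maint·R ≈ 917 × 1.83777 ≈ 1685.24 mg.

1685 mg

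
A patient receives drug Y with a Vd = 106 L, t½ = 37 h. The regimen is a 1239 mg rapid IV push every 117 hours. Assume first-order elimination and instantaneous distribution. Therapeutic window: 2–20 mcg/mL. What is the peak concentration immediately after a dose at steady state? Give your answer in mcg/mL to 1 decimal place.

Over one 117-h interval, 117/37 ≈ 3.1622 half-lives elapse, leaving f ≈ 0.1117 of each dose.
At steady state, accumulation factor R = 1/(1 − e^(−kτ)) ≈ 1.1257.
Each bolus raises the concentration by D/Vd = 1239/106 ≈ 11.689 mcg/mL.
Steady-state peak Cmax,ss = C₀·R ≈ 11.689 × 1.1257 ≈ 13.158 mcg/mL.
Peak 13.2 mcg/mL vs MTC 20 mcg/mL: below toxic threshold.

13.2 mcg/mL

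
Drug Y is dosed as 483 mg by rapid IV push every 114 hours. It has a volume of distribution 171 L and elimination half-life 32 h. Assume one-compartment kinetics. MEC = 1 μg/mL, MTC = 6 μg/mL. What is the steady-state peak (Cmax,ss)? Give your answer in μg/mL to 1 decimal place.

3.1 μg/mL

k = ln2/t½ = ln2/32 ≈ 0.021661 h⁻¹; fraction remaining f = e^(−kτ) = e^(−0.021661×114) ≈ 0.0846.
Accumulation ratio R = 1/(1 − f) ≈ 1/0.9154 ≈ 1.0924.
Single-dose peak C₀ = D/Vd = 483/171 ≈ 2.825 μg/mL.
Steady-state peak Cmax,ss = C₀·R ≈ 2.825 × 1.0924 ≈ 3.086 μg/mL.
Peak 3.1 μg/mL vs MTC 6 μg/mL: below toxic threshold.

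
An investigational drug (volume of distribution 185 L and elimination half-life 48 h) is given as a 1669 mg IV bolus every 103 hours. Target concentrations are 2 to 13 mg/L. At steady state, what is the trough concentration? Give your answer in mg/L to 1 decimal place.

2.6 mg/L

k = ln2/t½ = ln2/48 ≈ 0.014441 h⁻¹; fraction remaining f = e^(−kτ) = e^(−0.014441×103) ≈ 0.2260.
Accumulation ratio R = 1/(1 − f) ≈ 1/0.7740 ≈ 1.2920.
Each bolus raises the concentration by D/Vd = 1669/185 ≈ 9.022 mg/L.
Steady-state peak Cmax,ss = C₀·R ≈ 9.022 × 1.2920 ≈ 11.656 mg/L.
One interval later, Cmin,ss = Cmax,ss·e^(−kτ) ≈ 11.656 × 0.2260 ≈ 2.634 mg/L.
Trough 2.6 mg/L vs MEC 2 mg/L: adequate.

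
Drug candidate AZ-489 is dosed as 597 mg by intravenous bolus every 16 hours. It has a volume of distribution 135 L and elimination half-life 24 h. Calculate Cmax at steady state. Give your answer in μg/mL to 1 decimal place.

12.0 μg/mL

Over one 16-h interval, 16/24 ≈ 0.66667 half-lives elapse, leaving f ≈ 0.6300 of each dose.
At steady state, accumulation factor R = 1/(1 − e^(−kτ)) ≈ 2.7027.
Single-dose peak C₀ = D/Vd = 597/135 ≈ 4.422 μg/mL.
Steady-state peak Cmax,ss = C₀·R ≈ 4.422 × 2.7027 ≈ 11.951 μg/mL.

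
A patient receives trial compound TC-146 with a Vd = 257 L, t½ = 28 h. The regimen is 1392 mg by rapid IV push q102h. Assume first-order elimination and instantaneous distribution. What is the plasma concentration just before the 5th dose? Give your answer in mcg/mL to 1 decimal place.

0.5 mcg/mL

f = (1/2)^(τ/t½) = (1/2)^(102/28) ≈ 0.0801.
C₀ = D/Vd = 1392/257 ≈ 5.416 mcg/mL.
Before the 5th dose, 4 doses have been given. Superposition: Cmin = C₀·(f + f² + … + f^4).
≈ 5.416 × (0.0801 + 0.0064 + 0.0005 + 0.0000) ≈ 5.416 × 0.0870 ≈ 0.471 mcg/mL.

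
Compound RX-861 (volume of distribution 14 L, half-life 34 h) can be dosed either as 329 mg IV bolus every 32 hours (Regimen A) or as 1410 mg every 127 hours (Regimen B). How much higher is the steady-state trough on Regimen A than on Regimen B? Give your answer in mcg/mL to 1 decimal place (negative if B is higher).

Regimen A: f = (1/2)^(32/34) ≈ 0.5208; Cmin,ss = (329/14)·f/(1−f) ≈ 25.540 mcg/mL.
Regimen B: f = (1/2)^(127/34) ≈ 0.0751; Cmin,ss = (1410/14)·f/(1−f) ≈ 8.178 mcg/mL.
Difference ≈ 25.540 − 8.178 ≈ 17.362 mcg/mL.

17.4 mcg/mL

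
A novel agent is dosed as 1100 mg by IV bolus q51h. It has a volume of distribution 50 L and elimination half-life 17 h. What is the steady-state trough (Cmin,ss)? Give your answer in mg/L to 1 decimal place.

3.1 mg/L

The dosing interval is 3 half-lives, so f = 2^(−3) = 0.125.
Accumulation ratio R = 1/(1 − f) = 1/0.875 = 8/7.
Single-dose peak C₀ = D/Vd = 1100/50 = 22 mg/L.
Steady-state peak Cmax,ss = C₀·R = 22 × 8/7 ≈ 25.143 mg/L.
Steady-state trough Cmin,ss = Cmax,ss·f ≈ 25.143 × 0.125 ≈ 3.143 mg/L.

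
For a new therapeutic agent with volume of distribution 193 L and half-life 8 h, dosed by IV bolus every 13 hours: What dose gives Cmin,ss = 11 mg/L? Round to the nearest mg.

τ/t½ = 13/8 ≈ 1.625, so f = (1/2)^(13/8) ≈ 0.324210.
Cmin,ss = (D/Vd)·f/(1−f), so D = Cmin,ss·Vd·(1−f)/f.
D = 11 × 193 × (1−f)/f ≈ 11 × 193 × 2.08442 ≈ 4425.22 mg.

4425 mg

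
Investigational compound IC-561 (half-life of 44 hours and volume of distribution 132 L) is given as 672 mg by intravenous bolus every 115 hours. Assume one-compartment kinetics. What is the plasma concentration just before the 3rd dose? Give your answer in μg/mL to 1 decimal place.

f = (1/2)^(τ/t½) = (1/2)^(115/44) ≈ 0.1634.
C₀ = D/Vd = 672/132 ≈ 5.091 μg/mL.
Before the 3rd dose, 2 doses have been given. Superposition: Cmin = C₀·(f + f²).
≈ 5.091 × (0.1634 + 0.0267) ≈ 5.091 × 0.1901 ≈ 0.968 μg/mL.

1.0 μg/mL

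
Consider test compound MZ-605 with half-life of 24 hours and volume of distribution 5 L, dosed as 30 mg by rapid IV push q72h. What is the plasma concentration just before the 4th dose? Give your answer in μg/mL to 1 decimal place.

0.9 μg/mL

f = (1/2)^(τ/t½) = (1/2)^(72/24) ≈ 0.1250.
C₀ = D/Vd = 30/5 ≈ 6.000 μg/mL.
Before the 4th dose, 3 doses have been given. Superposition: Cmin = C₀·(f + f² + … + f^3).
≈ 6.000 × (0.1250 + 0.0156 + 0.0020) ≈ 6.000 × 0.1426 ≈ 0.856 μg/mL.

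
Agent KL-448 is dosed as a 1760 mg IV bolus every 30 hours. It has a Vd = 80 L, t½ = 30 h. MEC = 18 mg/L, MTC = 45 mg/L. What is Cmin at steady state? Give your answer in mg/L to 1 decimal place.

The dosing interval is 1 half-life, so f = 2^(−1) = 0.5.
Accumulation ratio R = 1/(1 − f) = 1/0.5 = 2/1.
Single-dose peak C₀ = D/Vd = 1760/80 = 22 mg/L.
Steady-state peak Cmax,ss = C₀·R = 22 × 2/1 ≈ 44.000 mg/L.
Steady-state trough Cmin,ss = Cmax,ss·f ≈ 44.000 × 0.5 ≈ 22.000 mg/L.
Trough 22.0 mg/L vs MEC 18 mg/L: adequate.

22.0 mg/L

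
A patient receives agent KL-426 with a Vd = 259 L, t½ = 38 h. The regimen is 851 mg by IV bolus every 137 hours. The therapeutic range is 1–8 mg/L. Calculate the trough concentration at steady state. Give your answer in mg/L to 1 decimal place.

τ/t½ = 137/38 ≈ 3.6053, so fraction remaining f = (1/2)^(137/38) ≈ 0.0822.
At steady state, accumulation factor R = 1/(1 − e^(−kτ)) ≈ 1.0896.
Each bolus raises the concentration by D/Vd = 851/259 ≈ 3.286 mg/L.
Steady-state peak Cmax,ss = C₀·R ≈ 3.286 × 1.0896 ≈ 3.580 mg/L.
Steady-state trough Cmin,ss = Cmax,ss·f ≈ 3.580 × 0.0822 ≈ 0.294 mg/L.
Trough 0.3 mg/L vs MEC 1 mg/L: subtherapeutic.

0.3 mg/L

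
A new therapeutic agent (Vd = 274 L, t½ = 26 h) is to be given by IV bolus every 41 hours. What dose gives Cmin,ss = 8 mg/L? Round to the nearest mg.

4347 mg

τ/t½ = 41/26 ≈ 1.5769, so f = (1/2)^(41/26) ≈ 0.335196.
Cmin,ss = (D/Vd)·f/(1−f), so D = Cmin,ss·Vd·(1−f)/f.
D = 8 × 274 × (1−f)/f ≈ 8 × 274 × 1.98333 ≈ 4347.46 mg.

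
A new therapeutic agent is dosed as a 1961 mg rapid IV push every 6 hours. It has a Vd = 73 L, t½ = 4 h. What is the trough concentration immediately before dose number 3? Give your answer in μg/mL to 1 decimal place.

12.9 μg/mL

f = (1/2)^(τ/t½) = (1/2)^(6/4) ≈ 0.3536.
C₀ = D/Vd = 1961/73 ≈ 26.863 μg/mL.
Before the 3rd dose, 2 doses have been given. Superposition: Cmin = C₀·(f + f²).
≈ 26.863 × (0.3536 + 0.1250) ≈ 26.863 × 0.4786 ≈ 12.857 μg/mL.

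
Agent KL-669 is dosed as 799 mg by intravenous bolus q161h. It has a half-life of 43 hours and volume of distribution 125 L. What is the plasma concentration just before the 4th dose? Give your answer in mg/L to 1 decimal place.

0.5 mg/L

f = (1/2)^(τ/t½) = (1/2)^(161/43) ≈ 0.0746.
C₀ = D/Vd = 799/125 ≈ 6.392 mg/L.
Before the 4th dose, 3 doses have been given. Superposition: Cmin = C₀·(f + f² + … + f^3).
≈ 6.392 × (0.0746 + 0.0056 + 0.0004) ≈ 6.392 × 0.0806 ≈ 0.515 mg/L.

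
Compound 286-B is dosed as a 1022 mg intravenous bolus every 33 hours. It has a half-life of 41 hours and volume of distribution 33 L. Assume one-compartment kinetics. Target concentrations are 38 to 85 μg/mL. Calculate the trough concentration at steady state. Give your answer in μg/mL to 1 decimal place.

Over one 33-h interval, 33/41 ≈ 0.80488 half-lives elapse, leaving f ≈ 0.5724 of each dose.
Accumulation ratio R = 1/(1 − f) ≈ 1/0.4276 ≈ 2.3386.
Single-dose peak C₀ = D/Vd = 1022/33 ≈ 30.970 μg/mL.
Steady-state peak Cmax,ss = C₀·R ≈ 30.970 × 2.3386 ≈ 72.426 μg/mL.
Steady-state trough Cmin,ss = Cmax,ss·f ≈ 72.426 × 0.5724 ≈ 41.457 μg/mL.
Trough 41.5 μg/mL vs MEC 38 μg/mL: adequate.

41.5 μg/mL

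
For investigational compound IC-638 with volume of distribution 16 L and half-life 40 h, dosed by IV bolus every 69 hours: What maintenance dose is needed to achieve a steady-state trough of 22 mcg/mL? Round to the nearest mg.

812 mg

τ/t½ = 69/40 ≈ 1.725, so f = (1/2)^(69/40) ≈ 0.302499.
Cmin,ss = (D/Vd)·f/(1−f), so D = Cmin,ss·Vd·(1−f)/f.
D = 22 × 16 × (1−f)/f ≈ 22 × 16 × 2.30580 ≈ 811.64 mg.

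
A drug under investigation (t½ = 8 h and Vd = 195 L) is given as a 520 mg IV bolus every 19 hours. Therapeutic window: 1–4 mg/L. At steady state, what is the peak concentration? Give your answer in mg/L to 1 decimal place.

3.3 mg/L

Over one 19-h interval, 19/8 ≈ 2.375 half-lives elapse, leaving f ≈ 0.1928 of each dose.
At steady state, accumulation factor R = 1/(1 − e^(−kτ)) ≈ 1.2389.
Each bolus raises the concentration by D/Vd = 520/195 ≈ 2.667 mg/L.
Cmax,ss = C₀/(1 − f) ≈ 2.667/0.8072 ≈ 3.304 mg/L.
Peak 3.3 mg/L vs MTC 4 mg/L: below toxic threshold.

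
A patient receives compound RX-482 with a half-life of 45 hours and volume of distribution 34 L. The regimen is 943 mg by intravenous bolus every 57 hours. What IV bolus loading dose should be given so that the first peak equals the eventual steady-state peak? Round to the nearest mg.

1614 mg

f = (1/2)^(57/45) ≈ 0.415619; accumulation ratio R = 1/(1−f) ≈ 1.71121.
Loading dose to hit Cmax,ss on first dose: D_load = D_maint·R ≈ 943 × 1.71121 ≈ 1613.67 mg.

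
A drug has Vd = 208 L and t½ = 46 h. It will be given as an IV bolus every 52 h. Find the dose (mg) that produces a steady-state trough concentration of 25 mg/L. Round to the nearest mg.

6184 mg

τ/t½ = 52/46 ≈ 1.1304, so f = (1/2)^(52/46) ≈ 0.456778.
Cmin,ss = (D/Vd)·f/(1−f), so D = Cmin,ss·Vd·(1−f)/f.
D = 25 × 208 × (1−f)/f ≈ 25 × 208 × 1.18925 ≈ 6184.10 mg.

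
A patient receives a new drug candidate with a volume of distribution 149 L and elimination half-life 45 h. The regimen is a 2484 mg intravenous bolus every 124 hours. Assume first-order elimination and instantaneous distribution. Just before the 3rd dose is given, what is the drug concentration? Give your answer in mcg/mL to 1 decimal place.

f = (1/2)^(τ/t½) = (1/2)^(124/45) ≈ 0.1481.
C₀ = D/Vd = 2484/149 ≈ 16.671 mcg/mL.
Before the 3rd dose, 2 doses have been given. Superposition: Cmin = C₀·(f + f²).
≈ 16.671 × (0.1481 + 0.0219) ≈ 16.671 × 0.1700 ≈ 2.834 mcg/mL.

2.8 mcg/mL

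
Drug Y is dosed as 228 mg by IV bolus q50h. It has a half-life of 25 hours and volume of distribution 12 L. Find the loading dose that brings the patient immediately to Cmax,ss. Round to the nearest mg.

f = (1/2)^(50/25) ≈ 0.250000; accumulation ratio R = 1/(1−f) ≈ 1.33333.
Loading dose to hit Cmax,ss on first dose: D_load = D_maint·R ≈ 228 × 1.33333 ≈ 304.00 mg.

304 mg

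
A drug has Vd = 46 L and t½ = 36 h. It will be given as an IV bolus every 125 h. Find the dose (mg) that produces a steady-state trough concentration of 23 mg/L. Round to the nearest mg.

10684 mg

τ/t½ = 125/36 ≈ 3.4722, so f = (1/2)^(125/36) ≈ 0.090107.
Cmin,ss = (D/Vd)·f/(1−f), so D = Cmin,ss·Vd·(1−f)/f.
D = 23 × 46 × (1−f)/f ≈ 23 × 46 × 10.09792 ≈ 10683.60 mg.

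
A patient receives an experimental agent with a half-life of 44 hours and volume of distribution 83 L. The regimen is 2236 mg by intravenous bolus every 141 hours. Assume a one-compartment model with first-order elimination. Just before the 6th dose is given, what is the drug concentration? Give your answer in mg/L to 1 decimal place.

f = (1/2)^(τ/t½) = (1/2)^(141/44) ≈ 0.1085.
C₀ = D/Vd = 2236/83 ≈ 26.940 mg/L.
Before the 6th dose, 5 doses have been given. Superposition: Cmin = C₀·(f + f² + … + f^5).
≈ 26.940 × (0.1085 + 0.0118 + 0.0013 + 0.0001 + 0.0000) ≈ 26.940 × 0.1217 ≈ 3.279 mg/L.

3.3 mg/L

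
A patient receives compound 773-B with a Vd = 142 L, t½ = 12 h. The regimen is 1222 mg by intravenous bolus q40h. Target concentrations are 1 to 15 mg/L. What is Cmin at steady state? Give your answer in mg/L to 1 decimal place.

0.9 mg/L

k = ln2/t½ = ln2/12 ≈ 0.057762 h⁻¹; fraction remaining f = e^(−kτ) = e^(−0.057762×40) ≈ 0.0992.
At steady state, accumulation factor R = 1/(1 − e^(−kτ)) ≈ 1.1101.
Single-dose peak C₀ = D/Vd = 1222/142 ≈ 8.606 mg/L.
Steady-state peak Cmax,ss = C₀·R ≈ 8.606 × 1.1101 ≈ 9.554 mg/L.
One interval later, Cmin,ss = Cmax,ss·e^(−kτ) ≈ 9.554 × 0.0992 ≈ 0.948 mg/L.
Trough 0.9 mg/L vs MEC 1 mg/L: subtherapeutic.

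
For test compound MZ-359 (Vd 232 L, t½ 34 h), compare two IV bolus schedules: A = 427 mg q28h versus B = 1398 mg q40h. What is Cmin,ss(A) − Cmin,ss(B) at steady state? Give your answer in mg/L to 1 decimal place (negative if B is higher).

Regimen A: f = (1/2)^(28/34) ≈ 0.5651; Cmin,ss = (427/232)·f/(1−f) ≈ 2.392 mg/L.
Regimen B: f = (1/2)^(40/34) ≈ 0.4424; Cmin,ss = (1398/232)·f/(1−f) ≈ 4.781 mg/L.
Difference ≈ 2.392 − 4.781 ≈ -2.389 mg/L.

-2.4 mg/L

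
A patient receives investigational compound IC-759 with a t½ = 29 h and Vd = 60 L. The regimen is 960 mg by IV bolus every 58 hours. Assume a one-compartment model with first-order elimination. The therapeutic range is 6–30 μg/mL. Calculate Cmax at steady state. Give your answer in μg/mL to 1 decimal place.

21.3 μg/mL

The dosing interval is 2 half-lives, so f = 2^(−2) = 0.25.
At steady state, R = 1/(1 − 0.25) = 4/3.
Single-dose peak C₀ = D/Vd = 960/60 = 16 μg/mL.
Steady-state peak Cmax,ss = C₀·R = 16 × 4/3 ≈ 21.333 μg/mL.
Peak 21.3 μg/mL vs MTC 30 μg/mL: below toxic threshold.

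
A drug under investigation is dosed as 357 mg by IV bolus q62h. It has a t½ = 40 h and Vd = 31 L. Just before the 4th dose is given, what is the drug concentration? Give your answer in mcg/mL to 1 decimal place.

5.7 mcg/mL

f = (1/2)^(τ/t½) = (1/2)^(62/40) ≈ 0.3415.
C₀ = D/Vd = 357/31 ≈ 11.516 mcg/mL.
Before the 4th dose, 3 doses have been given. Superposition: Cmin = C₀·(f + f² + … + f^3).
≈ 11.516 × (0.3415 + 0.1166 + 0.0398) ≈ 11.516 × 0.4979 ≈ 5.734 mcg/mL.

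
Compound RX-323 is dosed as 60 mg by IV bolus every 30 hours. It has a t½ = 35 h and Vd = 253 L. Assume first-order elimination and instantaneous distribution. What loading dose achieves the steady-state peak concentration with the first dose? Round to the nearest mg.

f = (1/2)^(30/35) ≈ 0.552045; accumulation ratio R = 1/(1−f) ≈ 2.23237.
Loading dose to hit Cmax,ss on first dose: D_load = D_maint·R ≈ 60 × 2.23237 ≈ 133.94 mg.

134 mg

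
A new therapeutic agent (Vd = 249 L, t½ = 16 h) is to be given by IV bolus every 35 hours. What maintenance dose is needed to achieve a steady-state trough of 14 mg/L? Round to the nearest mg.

12393 mg

τ/t½ = 35/16 ≈ 2.1875, so f = (1/2)^(35/16) ≈ 0.219532.
Cmin,ss = (D/Vd)·f/(1−f), so D = Cmin,ss·Vd·(1−f)/f.
D = 14 × 249 × (1−f)/f ≈ 14 × 249 × 3.55514 ≈ 12393.22 mg.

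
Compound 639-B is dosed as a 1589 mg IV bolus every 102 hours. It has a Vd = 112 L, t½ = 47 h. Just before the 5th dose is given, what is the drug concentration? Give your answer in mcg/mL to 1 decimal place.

f = (1/2)^(τ/t½) = (1/2)^(102/47) ≈ 0.2222.
C₀ = D/Vd = 1589/112 ≈ 14.188 mcg/mL.
Before the 5th dose, 4 doses have been given. Superposition: Cmin = C₀·(f + f² + … + f^4).
≈ 14.188 × (0.2222 + 0.0494 + 0.0110 + 0.0024) ≈ 14.188 × 0.2850 ≈ 4.044 mcg/mL.

4.0 mcg/mL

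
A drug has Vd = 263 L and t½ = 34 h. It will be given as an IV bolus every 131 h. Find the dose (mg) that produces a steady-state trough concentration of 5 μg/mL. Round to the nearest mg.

τ/t½ = 131/34 ≈ 3.8529, so f = (1/2)^(131/34) ≈ 0.069207.
Cmin,ss = (D/Vd)·f/(1−f), so D = Cmin,ss·Vd·(1−f)/f.
D = 5 × 263 × (1−f)/f ≈ 5 × 263 × 13.44941 ≈ 17685.97 mg.

17686 mg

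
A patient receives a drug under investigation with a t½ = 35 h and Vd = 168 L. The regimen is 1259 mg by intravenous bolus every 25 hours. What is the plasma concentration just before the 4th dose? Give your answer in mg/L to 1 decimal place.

9.0 mg/L

f = (1/2)^(τ/t½) = (1/2)^(25/35) ≈ 0.6095.
C₀ = D/Vd = 1259/168 ≈ 7.494 mg/L.
Before the 4th dose, 3 doses have been given. Superposition: Cmin = C₀·(f + f² + … + f^3).
≈ 7.494 × (0.6095 + 0.3715 + 0.2264) ≈ 7.494 × 1.2074 ≈ 9.048 mg/L.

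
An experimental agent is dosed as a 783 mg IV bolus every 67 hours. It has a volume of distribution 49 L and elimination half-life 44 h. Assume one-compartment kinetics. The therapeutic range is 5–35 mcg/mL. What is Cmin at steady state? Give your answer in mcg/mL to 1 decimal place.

Over one 67-h interval, 67/44 ≈ 1.5227 half-lives elapse, leaving f ≈ 0.3480 of each dose.
Each bolus raises the concentration by D/Vd = 783/49 ≈ 15.980 mcg/mL.
Steady-state trough Cmin,ss = C₀·f/(1−f) ≈ 15.980 × 0.3480/0.6520 ≈ 8.529 mcg/mL.
Trough 8.5 mcg/mL vs MEC 5 mcg/mL: adequate.

8.5 mcg/mL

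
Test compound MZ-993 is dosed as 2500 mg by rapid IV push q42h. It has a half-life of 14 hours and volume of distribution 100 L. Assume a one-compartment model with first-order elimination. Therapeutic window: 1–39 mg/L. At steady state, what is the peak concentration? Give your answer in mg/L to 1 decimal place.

28.6 mg/L

The dosing interval is 3 half-lives, so f = 2^(−3) = 0.125.
Accumulation ratio R = 1/(1 − f) = 1/0.875 = 8/7.
Single-dose peak C₀ = D/Vd = 2500/100 = 25 mg/L.
Steady-state peak Cmax,ss = C₀·R = 25 × 8/7 ≈ 28.571 mg/L.
Peak 28.6 mg/L vs MTC 39 mg/L: below toxic threshold.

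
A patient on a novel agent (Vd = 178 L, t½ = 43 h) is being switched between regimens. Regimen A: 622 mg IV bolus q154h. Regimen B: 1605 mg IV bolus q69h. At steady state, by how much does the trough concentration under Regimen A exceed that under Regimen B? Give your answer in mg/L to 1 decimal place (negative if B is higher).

Regimen A: f = (1/2)^(154/43) ≈ 0.0835; Cmin,ss = (622/178)·f/(1−f) ≈ 0.318 mg/L.
Regimen B: f = (1/2)^(69/43) ≈ 0.3288; Cmin,ss = (1605/178)·f/(1−f) ≈ 4.417 mg/L.
Difference ≈ 0.318 − 4.417 ≈ -4.099 mg/L.

-4.1 mg/L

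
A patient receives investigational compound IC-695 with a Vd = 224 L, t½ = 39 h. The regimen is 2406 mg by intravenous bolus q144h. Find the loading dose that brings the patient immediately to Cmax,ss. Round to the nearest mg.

2608 mg

f = (1/2)^(144/39) ≈ 0.077358; accumulation ratio R = 1/(1−f) ≈ 1.08384.
Loading dose to hit Cmax,ss on first dose: D_load = D_maint·R ≈ 2406 × 1.08384 ≈ 2607.72 mg.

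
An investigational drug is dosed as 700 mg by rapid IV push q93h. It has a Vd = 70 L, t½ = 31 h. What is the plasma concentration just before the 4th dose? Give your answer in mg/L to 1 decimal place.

1.4 mg/L

f = (1/2)^(τ/t½) = (1/2)^(93/31) ≈ 0.1250.
C₀ = D/Vd = 700/70 ≈ 10.000 mg/L.
Before the 4th dose, 3 doses have been given. Superposition: Cmin = C₀·(f + f² + … + f^3).
≈ 10.000 × (0.1250 + 0.0156 + 0.0020) ≈ 10.000 × 0.1426 ≈ 1.426 mg/L.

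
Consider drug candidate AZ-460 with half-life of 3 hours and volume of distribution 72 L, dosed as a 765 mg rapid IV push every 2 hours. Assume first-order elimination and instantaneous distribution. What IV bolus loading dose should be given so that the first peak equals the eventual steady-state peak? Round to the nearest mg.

f = (1/2)^(2/3) ≈ 0.629961; accumulation ratio R = 1/(1−f) ≈ 2.70242.
Loading dose to hit Cmax,ss on first dose: D_load = D_maint·R ≈ 765 × 2.70242 ≈ 2067.35 mg.

2067 mg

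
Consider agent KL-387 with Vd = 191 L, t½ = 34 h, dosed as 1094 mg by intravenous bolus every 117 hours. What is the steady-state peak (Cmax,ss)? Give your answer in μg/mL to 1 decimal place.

τ/t½ = 117/34 ≈ 3.4412, so fraction remaining f = (1/2)^(117/34) ≈ 0.0921.
Accumulation ratio R = 1/(1 − f) ≈ 1/0.9079 ≈ 1.1014.
Each bolus raises the concentration by D/Vd = 1094/191 ≈ 5.728 μg/mL.
Cmax,ss = C₀/(1 − f) ≈ 5.728/0.9079 ≈ 6.309 μg/mL.

6.3 μg/mL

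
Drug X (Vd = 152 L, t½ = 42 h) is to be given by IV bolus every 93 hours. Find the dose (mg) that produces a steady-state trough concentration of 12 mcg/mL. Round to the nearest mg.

6640 mg

τ/t½ = 93/42 ≈ 2.2143, so f = (1/2)^(93/42) ≈ 0.215493.
Cmin,ss = (D/Vd)·f/(1−f), so D = Cmin,ss·Vd·(1−f)/f.
D = 12 × 152 × (1−f)/f ≈ 12 × 152 × 3.64052 ≈ 6640.31 mg.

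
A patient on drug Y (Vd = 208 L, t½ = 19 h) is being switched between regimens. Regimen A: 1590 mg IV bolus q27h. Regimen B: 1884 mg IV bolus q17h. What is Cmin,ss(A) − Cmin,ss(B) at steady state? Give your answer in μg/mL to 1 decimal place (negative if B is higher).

-6.0 μg/mL

Regimen A: f = (1/2)^(27/19) ≈ 0.3734; Cmin,ss = (1590/208)·f/(1−f) ≈ 4.555 μg/mL.
Regimen B: f = (1/2)^(17/19) ≈ 0.5378; Cmin,ss = (1884/208)·f/(1−f) ≈ 10.539 μg/mL.
Difference ≈ 4.555 − 10.539 ≈ -5.984 μg/mL.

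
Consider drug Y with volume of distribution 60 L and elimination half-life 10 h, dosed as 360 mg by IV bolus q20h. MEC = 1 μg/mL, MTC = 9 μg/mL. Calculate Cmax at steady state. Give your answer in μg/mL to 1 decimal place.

8.0 μg/mL

τ = 20 h = 2 half-lives, so f = (1/2)^2 = 0.25.
Accumulation ratio R = 1/(1 − f) = 1/0.75 = 4/3.
Single-dose peak C₀ = D/Vd = 360/60 = 6 μg/mL.
Steady-state peak Cmax,ss = C₀·R = 6 × 4/3 ≈ 8.000 μg/mL.
Peak 8.0 μg/mL vs MTC 9 μg/mL: below toxic threshold.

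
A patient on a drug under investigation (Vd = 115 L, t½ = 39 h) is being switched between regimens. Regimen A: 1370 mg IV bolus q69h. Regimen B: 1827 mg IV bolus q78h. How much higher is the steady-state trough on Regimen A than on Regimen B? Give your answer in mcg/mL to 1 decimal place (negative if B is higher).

-0.3 mcg/mL

Regimen A: f = (1/2)^(69/39) ≈ 0.2934; Cmin,ss = (1370/115)·f/(1−f) ≈ 4.947 mcg/mL.
Regimen B: f = (1/2)^(78/39) ≈ 0.2500; Cmin,ss = (1827/115)·f/(1−f) ≈ 5.296 mcg/mL.
Difference ≈ 4.947 − 5.296 ≈ -0.349 mcg/mL.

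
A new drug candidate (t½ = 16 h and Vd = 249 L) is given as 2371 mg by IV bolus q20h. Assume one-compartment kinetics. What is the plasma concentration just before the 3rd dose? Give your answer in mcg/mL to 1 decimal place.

5.7 mcg/mL

f = (1/2)^(τ/t½) = (1/2)^(20/16) ≈ 0.4204.
C₀ = D/Vd = 2371/249 ≈ 9.522 mcg/mL.
Before the 3rd dose, 2 doses have been given. Superposition: Cmin = C₀·(f + f²).
≈ 9.522 × (0.4204 + 0.1767) ≈ 9.522 × 0.5971 ≈ 5.686 mcg/mL.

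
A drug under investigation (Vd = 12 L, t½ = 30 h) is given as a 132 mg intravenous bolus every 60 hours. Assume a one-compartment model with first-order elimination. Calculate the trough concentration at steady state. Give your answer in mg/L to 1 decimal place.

3.7 mg/L

τ = 60 h = 2 half-lives, so f = (1/2)^2 = 0.25.
Accumulation ratio R = 1/(1 − f) = 1/0.75 = 4/3.
Single-dose peak C₀ = D/Vd = 132/12 = 11 mg/L.
Steady-state peak Cmax,ss = C₀·R = 11 × 4/3 ≈ 14.667 mg/L.
Steady-state trough Cmin,ss = Cmax,ss·f ≈ 14.667 × 0.25 ≈ 3.667 mg/L.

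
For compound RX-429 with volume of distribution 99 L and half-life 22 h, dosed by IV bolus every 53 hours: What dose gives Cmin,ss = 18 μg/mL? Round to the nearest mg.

τ/t½ = 53/22 ≈ 2.4091, so f = (1/2)^(53/22) ≈ 0.188274.
Cmin,ss = (D/Vd)·f/(1−f), so D = Cmin,ss·Vd·(1−f)/f.
D = 18 × 99 × (1−f)/f ≈ 18 × 99 × 4.31141 ≈ 7682.93 mg.

7683 mg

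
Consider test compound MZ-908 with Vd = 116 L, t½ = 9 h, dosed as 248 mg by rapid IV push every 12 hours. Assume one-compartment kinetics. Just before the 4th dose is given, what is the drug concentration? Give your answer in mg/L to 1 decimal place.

1.3 mg/L

f = (1/2)^(τ/t½) = (1/2)^(12/9) ≈ 0.3969.
C₀ = D/Vd = 248/116 ≈ 2.138 mg/L.
Before the 4th dose, 3 doses have been given. Superposition: Cmin = C₀·(f + f² + … + f^3).
≈ 2.138 × (0.3969 + 0.1575 + 0.0625) ≈ 2.138 × 0.6169 ≈ 1.319 mg/L.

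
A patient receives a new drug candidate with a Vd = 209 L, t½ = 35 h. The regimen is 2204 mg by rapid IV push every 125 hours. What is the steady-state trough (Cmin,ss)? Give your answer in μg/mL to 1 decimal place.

1.0 μg/mL

Over one 125-h interval, 125/35 ≈ 3.5714 half-lives elapse, leaving f ≈ 0.0841 of each dose.
Single-dose peak C₀ = D/Vd = 2204/209 ≈ 10.545 μg/mL.
Steady-state trough Cmin,ss = C₀·f/(1−f) ≈ 10.545 × 0.0841/0.9159 ≈ 0.968 μg/mL.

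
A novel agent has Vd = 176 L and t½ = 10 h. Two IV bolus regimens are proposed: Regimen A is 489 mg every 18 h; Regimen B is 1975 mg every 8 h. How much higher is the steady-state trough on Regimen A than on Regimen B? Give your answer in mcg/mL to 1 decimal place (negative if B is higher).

Regimen A: f = (1/2)^(18/10) ≈ 0.2872; Cmin,ss = (489/176)·f/(1−f) ≈ 1.119 mcg/mL.
Regimen B: f = (1/2)^(8/10) ≈ 0.5743; Cmin,ss = (1975/176)·f/(1−f) ≈ 15.139 mcg/mL.
Difference ≈ 1.119 − 15.139 ≈ -14.020 mcg/mL.

-14.0 mcg/mL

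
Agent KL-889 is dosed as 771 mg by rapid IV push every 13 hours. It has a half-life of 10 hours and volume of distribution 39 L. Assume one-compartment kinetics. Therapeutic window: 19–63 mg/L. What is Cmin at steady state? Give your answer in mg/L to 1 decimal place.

Over one 13-h interval, 13/10 ≈ 1.3 half-lives elapse, leaving f ≈ 0.4061 of each dose.
At steady state, accumulation factor R = 1/(1 − e^(−kτ)) ≈ 1.6838.
Single-dose peak C₀ = D/Vd = 771/39 ≈ 19.769 mg/L.
Steady-state peak Cmax,ss = C₀·R ≈ 19.769 × 1.6838 ≈ 33.287 mg/L.
Steady-state trough Cmin,ss = Cmax,ss·f ≈ 33.287 × 0.4061 ≈ 13.518 mg/L.
Trough 13.5 mg/L vs MEC 19 mg/L: subtherapeutic.

13.5 mg/L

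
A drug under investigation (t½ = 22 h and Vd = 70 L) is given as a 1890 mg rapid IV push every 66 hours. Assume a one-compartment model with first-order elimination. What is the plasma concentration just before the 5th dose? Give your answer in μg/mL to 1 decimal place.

3.9 μg/mL

f = (1/2)^(τ/t½) = (1/2)^(66/22) ≈ 0.1250.
C₀ = D/Vd = 1890/70 ≈ 27.000 μg/mL.
Before the 5th dose, 4 doses have been given. Superposition: Cmin = C₀·(f + f² + … + f^4).
≈ 27.000 × (0.1250 + 0.0156 + 0.0020 + 0.0002) ≈ 27.000 × 0.1428 ≈ 3.856 μg/mL.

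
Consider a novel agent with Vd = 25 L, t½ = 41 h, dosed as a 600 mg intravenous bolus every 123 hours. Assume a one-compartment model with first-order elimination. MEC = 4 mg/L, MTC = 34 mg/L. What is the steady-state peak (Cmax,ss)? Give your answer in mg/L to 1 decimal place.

27.4 mg/L

The dosing interval is 3 half-lives, so f = 2^(−3) = 0.125.
Accumulation ratio R = 1/(1 − f) = 1/0.875 = 8/7.
Single-dose peak C₀ = D/Vd = 600/25 = 24 mg/L.
Steady-state peak Cmax,ss = C₀·R = 24 × 8/7 ≈ 27.429 mg/L.
Peak 27.4 mg/L vs MTC 34 mg/L: below toxic threshold.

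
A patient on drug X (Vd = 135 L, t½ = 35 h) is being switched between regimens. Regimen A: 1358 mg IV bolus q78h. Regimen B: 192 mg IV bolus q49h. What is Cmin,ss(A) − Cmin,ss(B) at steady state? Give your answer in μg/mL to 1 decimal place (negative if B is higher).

Regimen A: f = (1/2)^(78/35) ≈ 0.2134; Cmin,ss = (1358/135)·f/(1−f) ≈ 2.729 μg/mL.
Regimen B: f = (1/2)^(49/35) ≈ 0.3789; Cmin,ss = (192/135)·f/(1−f) ≈ 0.868 μg/mL.
Difference ≈ 2.729 − 0.868 ≈ 1.861 μg/mL.

1.9 μg/mL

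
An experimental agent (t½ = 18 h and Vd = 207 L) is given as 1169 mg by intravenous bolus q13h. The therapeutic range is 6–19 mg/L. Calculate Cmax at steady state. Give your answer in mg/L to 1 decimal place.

14.3 mg/L

τ/t½ = 13/18 ≈ 0.72222, so fraction remaining f = (1/2)^(13/18) ≈ 0.6062.
Accumulation ratio R = 1/(1 − f) ≈ 1/0.3938 ≈ 2.5394.
Each bolus raises the concentration by D/Vd = 1169/207 ≈ 5.647 mg/L.
Steady-state peak Cmax,ss = C₀·R ≈ 5.647 × 2.5394 ≈ 14.340 mg/L.
Peak 14.3 mg/L vs MTC 19 mg/L: below toxic threshold.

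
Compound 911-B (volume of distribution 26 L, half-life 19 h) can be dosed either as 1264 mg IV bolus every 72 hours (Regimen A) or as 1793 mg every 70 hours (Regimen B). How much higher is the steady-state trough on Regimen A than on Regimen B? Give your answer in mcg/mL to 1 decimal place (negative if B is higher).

Regimen A: f = (1/2)^(72/19) ≈ 0.0723; Cmin,ss = (1264/26)·f/(1−f) ≈ 3.789 mcg/mL.
Regimen B: f = (1/2)^(70/19) ≈ 0.0778; Cmin,ss = (1793/26)·f/(1−f) ≈ 5.818 mcg/mL.
Difference ≈ 3.789 − 5.818 ≈ -2.029 mcg/mL.

-2.0 mcg/mL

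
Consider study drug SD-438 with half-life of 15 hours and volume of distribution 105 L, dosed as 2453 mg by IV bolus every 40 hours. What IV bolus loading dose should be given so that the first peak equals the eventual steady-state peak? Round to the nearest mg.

2912 mg

f = (1/2)^(40/15) ≈ 0.157490; accumulation ratio R = 1/(1−f) ≈ 1.18693.
Loading dose to hit Cmax,ss on first dose: D_load = D_maint·R ≈ 2453 × 1.18693 ≈ 2911.54 mg.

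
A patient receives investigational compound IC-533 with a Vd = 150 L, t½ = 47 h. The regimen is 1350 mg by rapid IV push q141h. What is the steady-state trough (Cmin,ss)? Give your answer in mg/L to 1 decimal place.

The dosing interval is 3 half-lives, so f = 2^(−3) = 0.125.
Accumulation ratio R = 1/(1 − f) = 1/0.875 = 8/7.
Single-dose peak C₀ = D/Vd = 1350/150 = 9 mg/L.
Steady-state peak Cmax,ss = C₀·R = 9 × 8/7 ≈ 10.286 mg/L.
Steady-state trough Cmin,ss = Cmax,ss·f ≈ 10.286 × 0.125 ≈ 1.286 mg/L.

1.3 mg/L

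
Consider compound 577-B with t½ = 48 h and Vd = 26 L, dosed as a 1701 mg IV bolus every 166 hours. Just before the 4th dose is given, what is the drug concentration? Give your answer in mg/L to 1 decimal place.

f = (1/2)^(τ/t½) = (1/2)^(166/48) ≈ 0.0910.
C₀ = D/Vd = 1701/26 ≈ 65.423 mg/L.
Before the 4th dose, 3 doses have been given. Superposition: Cmin = C₀·(f + f² + … + f^3).
≈ 65.423 × (0.0910 + 0.0083 + 0.0008) ≈ 65.423 × 0.1001 ≈ 6.549 mg/L.

6.5 mg/L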